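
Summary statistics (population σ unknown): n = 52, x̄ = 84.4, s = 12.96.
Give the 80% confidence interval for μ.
(82.07, 86.73)

t-interval (σ unknown):
df = n - 1 = 51
t* = 1.298 for 80% confidence

Margin of error = t* · s/√n = 1.298 · 12.96/√52 = 2.33

CI: (82.07, 86.73)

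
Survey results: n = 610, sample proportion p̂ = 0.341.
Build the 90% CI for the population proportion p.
(0.309, 0.373)

Proportion CI:
SE = √(p̂(1-p̂)/n) = √(0.341 · 0.659 / 610) = 0.01919

z* = 1.645
Margin = z* · SE = 1.645 · 0.01919 = 0.0316

CI: 0.341 ± 0.0316 = (0.309, 0.373)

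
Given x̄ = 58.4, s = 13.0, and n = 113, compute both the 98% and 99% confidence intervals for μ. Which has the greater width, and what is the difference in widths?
99% CI is wider by 0.64

df = 112
98% CI: t* = 2.360, (55.51, 61.29), width = 2 · t* · s/√n = 5.77
99% CI: t* = 2.620, (55.20, 61.60), width = 2 · t* · s/√n = 6.41

The 99% CI is wider by 6.41 - 5.77 = 0.64.
Higher confidence requires a wider interval.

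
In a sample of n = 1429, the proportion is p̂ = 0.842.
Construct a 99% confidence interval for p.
(0.817, 0.867)

Proportion CI:
SE = √(p̂(1-p̂)/n) = √(0.842 · 0.158 / 1429) = 0.00965

z* = 2.576
Margin = z* · SE = 2.576 · 0.00965 = 0.0249

CI: 0.842 ± 0.0249 = (0.817, 0.867)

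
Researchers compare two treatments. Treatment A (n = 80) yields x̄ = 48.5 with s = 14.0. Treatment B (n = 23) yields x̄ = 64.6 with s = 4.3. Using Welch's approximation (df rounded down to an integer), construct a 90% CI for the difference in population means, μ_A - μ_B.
(-19.09, -13.11)

Difference: x̄₁ - x̄₂ = -16.10
SE = √(s₁²/n₁ + s₂²/n₂) = √(14.0²/80 + 4.3²/23) = 1.8039
df = 100.50 → 100 (Welch–Satterthwaite, rounded down)
t* = 1.660

CI: -16.10 ± 1.660 · 1.8039 = -16.10 ± 2.99 = (-19.09, -13.11)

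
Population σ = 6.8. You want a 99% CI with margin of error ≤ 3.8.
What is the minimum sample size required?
n ≥ 22

For margin E ≤ 3.8:
n ≥ (z* · σ / E)²
n ≥ (2.576 · 6.8 / 3.8)²
n ≥ 21.25

Minimum n = 22 (rounding up)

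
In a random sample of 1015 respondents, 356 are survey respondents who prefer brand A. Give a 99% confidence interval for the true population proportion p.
(0.312, 0.389)

Proportion CI:
p̂ = 356/1015 = 0.35074
SE = √(p̂(1-p̂)/n) = √(0.35074 · 0.64926 / 1015) = 0.01498

z* = 2.576
Margin = z* · SE = 2.576 · 0.01498 = 0.0386

CI: 0.35074 ± 0.0386 = (0.312, 0.389)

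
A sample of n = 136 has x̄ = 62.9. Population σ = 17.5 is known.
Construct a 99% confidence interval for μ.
(59.03, 66.77)

z-interval (σ known):
z* = 2.576 for 99% confidence

Margin of error = z* · σ/√n = 2.576 · 17.5/√136 = 3.87

CI: (62.9 - 3.87, 62.9 + 3.87) = (59.03, 66.77)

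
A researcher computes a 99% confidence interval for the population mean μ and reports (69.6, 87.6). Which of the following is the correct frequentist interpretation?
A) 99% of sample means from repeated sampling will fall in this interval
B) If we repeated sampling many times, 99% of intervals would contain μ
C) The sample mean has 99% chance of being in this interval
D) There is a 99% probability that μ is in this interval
B

A) Wrong — coverage applies to intervals containing μ, not to future x̄ values.
B) Correct — this is the frequentist long-run coverage interpretation.
C) Wrong — x̄ is observed and sits in the interval by construction.
D) Wrong — μ is fixed; the randomness lives in the interval, not in μ.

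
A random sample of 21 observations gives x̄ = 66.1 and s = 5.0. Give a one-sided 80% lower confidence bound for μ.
μ ≥ 65.16

Lower bound (one-sided):
t* = 0.860 (one-sided for 80%)
Lower bound = x̄ - t* · s/√n = 66.1 - 0.860 · 5.0/√21 = 65.16

We are 80% confident that μ ≥ 65.16.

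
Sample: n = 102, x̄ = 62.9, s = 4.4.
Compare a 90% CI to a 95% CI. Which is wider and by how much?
95% CI is wider by 0.28

df = 101
90% CI: t* = 1.660, (62.18, 63.62), width = 2 · t* · s/√n = 1.45
95% CI: t* = 1.984, (62.04, 63.76), width = 2 · t* · s/√n = 1.73

The 95% CI is wider by 1.73 - 1.45 = 0.28.
Higher confidence requires a wider interval.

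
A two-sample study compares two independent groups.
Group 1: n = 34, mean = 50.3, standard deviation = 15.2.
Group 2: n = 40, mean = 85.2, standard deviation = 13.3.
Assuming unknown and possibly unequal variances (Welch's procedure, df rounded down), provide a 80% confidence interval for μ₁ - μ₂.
(-39.24, -30.56)

Difference: x̄₁ - x̄₂ = -34.90
SE = √(s₁²/n₁ + s₂²/n₂) = √(15.2²/34 + 13.3²/40) = 3.3493
df = 66.20 → 66 (Welch–Satterthwaite, rounded down)
t* = 1.295

CI: -34.90 ± 1.295 · 3.3493 = -34.90 ± 4.34 = (-39.24, -30.56)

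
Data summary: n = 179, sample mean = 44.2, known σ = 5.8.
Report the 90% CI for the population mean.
(43.49, 44.91)

z-interval (σ known):
z* = 1.645 for 90% confidence

Margin of error = z* · σ/√n = 1.645 · 5.8/√179 = 0.71

CI: (44.2 - 0.71, 44.2 + 0.71) = (43.49, 44.91)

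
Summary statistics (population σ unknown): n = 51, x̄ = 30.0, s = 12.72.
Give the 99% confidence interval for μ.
(25.23, 34.77)

t-interval (σ unknown):
df = n - 1 = 50
t* = 2.678 for 99% confidence

Margin of error = t* · s/√n = 2.678 · 12.72/√51 = 4.77

CI: (25.23, 34.77)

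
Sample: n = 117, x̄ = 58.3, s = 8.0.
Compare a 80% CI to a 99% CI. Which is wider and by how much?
99% CI is wider by 1.96

df = 116
80% CI: t* = 1.289, (57.35, 59.25), width = 2 · t* · s/√n = 1.91
99% CI: t* = 2.619, (56.36, 60.24), width = 2 · t* · s/√n = 3.87

The 99% CI is wider by 3.87 - 1.91 = 1.96.
Higher confidence requires a wider interval.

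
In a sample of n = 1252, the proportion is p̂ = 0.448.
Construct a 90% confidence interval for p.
(0.425, 0.471)

Proportion CI:
SE = √(p̂(1-p̂)/n) = √(0.448 · 0.552 / 1252) = 0.01405

z* = 1.645
Margin = z* · SE = 1.645 · 0.01405 = 0.0231

CI: 0.448 ± 0.0231 = (0.425, 0.471)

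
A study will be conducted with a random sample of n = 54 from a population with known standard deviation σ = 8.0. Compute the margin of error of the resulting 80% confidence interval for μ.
Margin of error = 1.40

Margin of error = z* · σ/√n
= 1.282 · 8.0/√54
= 1.282 · 8.0/7.3485
= 1.40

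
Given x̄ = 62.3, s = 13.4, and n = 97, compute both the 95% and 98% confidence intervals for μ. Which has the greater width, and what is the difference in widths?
98% CI is wider by 1.04

df = 96
95% CI: t* = 1.985, (59.60, 65.00), width = 2 · t* · s/√n = 5.40
98% CI: t* = 2.366, (59.08, 65.52), width = 2 · t* · s/√n = 6.44

The 98% CI is wider by 6.44 - 5.40 = 1.04.
Higher confidence requires a wider interval.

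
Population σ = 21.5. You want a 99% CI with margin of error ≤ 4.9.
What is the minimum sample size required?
n ≥ 128

For margin E ≤ 4.9:
n ≥ (z* · σ / E)²
n ≥ (2.576 · 21.5 / 4.9)²
n ≥ 127.75

Minimum n = 128 (rounding up)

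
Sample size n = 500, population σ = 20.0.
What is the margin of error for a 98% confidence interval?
Margin of error = 2.08

Margin of error = z* · σ/√n
= 2.326 · 20.0/√500
= 2.326 · 20.0/22.3607
= 2.08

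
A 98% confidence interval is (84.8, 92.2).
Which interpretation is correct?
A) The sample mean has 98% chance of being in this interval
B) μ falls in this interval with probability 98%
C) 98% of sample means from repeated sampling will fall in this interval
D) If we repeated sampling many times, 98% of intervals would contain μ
D

A) Wrong — x̄ is observed and sits in the interval by construction.
B) Wrong — μ is fixed; the randomness lives in the interval, not in μ.
C) Wrong — coverage applies to intervals containing μ, not to future x̄ values.
D) Correct — this is the frequentist long-run coverage interpretation.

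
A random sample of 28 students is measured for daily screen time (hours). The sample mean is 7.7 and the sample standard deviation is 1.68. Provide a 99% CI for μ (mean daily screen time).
(6.82, 8.58)

t-interval (σ unknown):
df = n - 1 = 27
t* = 2.771 for 99% confidence

Margin of error = t* · s/√n = 2.771 · 1.68/√28 = 0.88

CI: (6.82, 8.58)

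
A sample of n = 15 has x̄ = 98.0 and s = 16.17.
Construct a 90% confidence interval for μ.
(90.65, 105.35)

t-interval (σ unknown):
df = n - 1 = 14
t* = 1.761 for 90% confidence

Margin of error = t* · s/√n = 1.761 · 16.17/√15 = 7.35

CI: (90.65, 105.35)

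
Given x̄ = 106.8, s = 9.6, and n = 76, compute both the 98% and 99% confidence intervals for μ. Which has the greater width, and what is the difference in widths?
99% CI is wider by 0.58

df = 75
98% CI: t* = 2.377, (104.18, 109.42), width = 2 · t* · s/√n = 5.24
99% CI: t* = 2.643, (103.89, 109.71), width = 2 · t* · s/√n = 5.82

The 99% CI is wider by 5.82 - 5.24 = 0.58.
Higher confidence requires a wider interval.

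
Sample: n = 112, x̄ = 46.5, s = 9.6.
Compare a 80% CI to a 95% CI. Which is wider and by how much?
95% CI is wider by 1.26

df = 111
80% CI: t* = 1.289, (45.33, 47.67), width = 2 · t* · s/√n = 2.34
95% CI: t* = 1.982, (44.70, 48.30), width = 2 · t* · s/√n = 3.60

The 95% CI is wider by 3.60 - 2.34 = 1.26.
Higher confidence requires a wider interval.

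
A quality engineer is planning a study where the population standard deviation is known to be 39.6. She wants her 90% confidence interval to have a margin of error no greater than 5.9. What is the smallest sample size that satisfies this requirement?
n ≥ 122

For margin E ≤ 5.9:
n ≥ (z* · σ / E)²
n ≥ (1.645 · 39.6 / 5.9)²
n ≥ 121.90

Minimum n = 122 (rounding up)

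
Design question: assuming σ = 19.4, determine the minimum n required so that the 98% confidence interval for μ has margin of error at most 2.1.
n ≥ 462

For margin E ≤ 2.1:
n ≥ (z* · σ / E)²
n ≥ (2.326 · 19.4 / 2.1)²
n ≥ 461.73

Minimum n = 462 (rounding up)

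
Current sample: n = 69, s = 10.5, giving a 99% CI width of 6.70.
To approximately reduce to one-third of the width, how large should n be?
n ≈ 621

CI width ∝ 1/√n
To reduce width by factor 3, need √n to grow by 3 → need 3² = 9 times as many samples.

Current: n = 69, width = 6.70
New: n = 621, width ≈ 2.18

Width reduced by factor of 6.70/2.18 = 3.07.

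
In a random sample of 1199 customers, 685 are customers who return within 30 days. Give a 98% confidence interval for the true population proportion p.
(0.538, 0.605)

Proportion CI:
p̂ = 685/1199 = 0.57131
SE = √(p̂(1-p̂)/n) = √(0.57131 · 0.42869 / 1199) = 0.01429

z* = 2.326
Margin = z* · SE = 2.326 · 0.01429 = 0.0332

CI: 0.57131 ± 0.0332 = (0.538, 0.605)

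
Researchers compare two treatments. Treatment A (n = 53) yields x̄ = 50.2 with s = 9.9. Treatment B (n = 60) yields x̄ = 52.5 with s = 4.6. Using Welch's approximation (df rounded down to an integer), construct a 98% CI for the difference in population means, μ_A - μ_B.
(-5.83, 1.23)

Difference: x̄₁ - x̄₂ = -2.30
SE = √(s₁²/n₁ + s₂²/n₂) = √(9.9²/53 + 4.6²/60) = 1.4839
df = 71.44 → 71 (Welch–Satterthwaite, rounded down)
t* = 2.380

CI: -2.30 ± 2.380 · 1.4839 = -2.30 ± 3.53 = (-5.83, 1.23)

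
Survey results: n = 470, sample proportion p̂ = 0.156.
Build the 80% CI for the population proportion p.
(0.135, 0.177)

Proportion CI:
SE = √(p̂(1-p̂)/n) = √(0.156 · 0.844 / 470) = 0.01674

z* = 1.282
Margin = z* · SE = 1.282 · 0.01674 = 0.0215

CI: 0.156 ± 0.0215 = (0.135, 0.177)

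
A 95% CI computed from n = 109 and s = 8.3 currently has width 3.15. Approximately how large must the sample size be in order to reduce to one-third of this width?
n ≈ 981

CI width ∝ 1/√n
To reduce width by factor 3, need √n to grow by 3 → need 3² = 9 times as many samples.

Current: n = 109, width = 3.15
New: n = 981, width ≈ 1.04

Width reduced by factor of 3.15/1.04 = 3.03.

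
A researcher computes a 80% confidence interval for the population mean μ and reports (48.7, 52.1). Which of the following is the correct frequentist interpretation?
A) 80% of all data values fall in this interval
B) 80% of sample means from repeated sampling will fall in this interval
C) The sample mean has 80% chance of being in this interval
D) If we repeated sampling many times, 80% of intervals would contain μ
D

A) Wrong — a CI is about the parameter μ, not individual data values.
B) Wrong — coverage applies to intervals containing μ, not to future x̄ values.
C) Wrong — x̄ is observed and sits in the interval by construction.
D) Correct — this is the frequentist long-run coverage interpretation.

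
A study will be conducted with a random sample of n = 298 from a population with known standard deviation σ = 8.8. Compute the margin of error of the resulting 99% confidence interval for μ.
Margin of error = 1.31

Margin of error = z* · σ/√n
= 2.576 · 8.8/√298
= 2.576 · 8.8/17.2627
= 1.31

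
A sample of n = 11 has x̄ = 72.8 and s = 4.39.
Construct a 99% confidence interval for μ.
(68.61, 76.99)

t-interval (σ unknown):
df = n - 1 = 10
t* = 3.169 for 99% confidence

Margin of error = t* · s/√n = 3.169 · 4.39/√11 = 4.19

CI: (68.61, 76.99)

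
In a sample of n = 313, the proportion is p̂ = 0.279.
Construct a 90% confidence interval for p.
(0.237, 0.321)

Proportion CI:
SE = √(p̂(1-p̂)/n) = √(0.279 · 0.721 / 313) = 0.02535

z* = 1.645
Margin = z* · SE = 1.645 · 0.02535 = 0.0417

CI: 0.279 ± 0.0417 = (0.237, 0.321)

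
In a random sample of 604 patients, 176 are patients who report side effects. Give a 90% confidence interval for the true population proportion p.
(0.261, 0.322)

Proportion CI:
p̂ = 176/604 = 0.29139
SE = √(p̂(1-p̂)/n) = √(0.29139 · 0.70861 / 604) = 0.01849

z* = 1.645
Margin = z* · SE = 1.645 · 0.01849 = 0.0304

CI: 0.29139 ± 0.0304 = (0.261, 0.322)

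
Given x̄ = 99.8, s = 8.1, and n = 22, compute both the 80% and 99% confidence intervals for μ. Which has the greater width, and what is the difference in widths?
99% CI is wider by 5.21

df = 21
80% CI: t* = 1.323, (97.52, 102.08), width = 2 · t* · s/√n = 4.57
99% CI: t* = 2.831, (94.91, 104.69), width = 2 · t* · s/√n = 9.78

The 99% CI is wider by 9.78 - 4.57 = 5.21.
Higher confidence requires a wider interval.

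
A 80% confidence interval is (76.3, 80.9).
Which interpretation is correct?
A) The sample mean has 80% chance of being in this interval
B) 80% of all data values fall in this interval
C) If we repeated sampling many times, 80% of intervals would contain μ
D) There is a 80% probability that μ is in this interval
C

A) Wrong — x̄ is observed and sits in the interval by construction.
B) Wrong — a CI is about the parameter μ, not individual data values.
C) Correct — this is the frequentist long-run coverage interpretation.
D) Wrong — μ is fixed; the randomness lives in the interval, not in μ.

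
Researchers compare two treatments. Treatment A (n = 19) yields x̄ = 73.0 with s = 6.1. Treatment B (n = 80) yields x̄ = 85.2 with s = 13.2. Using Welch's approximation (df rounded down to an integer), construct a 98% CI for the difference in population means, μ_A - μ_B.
(-17.06, -7.34)

Difference: x̄₁ - x̄₂ = -12.20
SE = √(s₁²/n₁ + s₂²/n₂) = √(6.1²/19 + 13.2²/80) = 2.0338
df = 62.65 → 62 (Welch–Satterthwaite, rounded down)
t* = 2.388

CI: -12.20 ± 2.388 · 2.0338 = -12.20 ± 4.86 = (-17.06, -7.34)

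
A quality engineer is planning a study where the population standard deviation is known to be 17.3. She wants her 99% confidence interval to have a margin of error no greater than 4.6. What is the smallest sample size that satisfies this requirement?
n ≥ 94

For margin E ≤ 4.6:
n ≥ (z* · σ / E)²
n ≥ (2.576 · 17.3 / 4.6)²
n ≥ 93.86

Minimum n = 94 (rounding up)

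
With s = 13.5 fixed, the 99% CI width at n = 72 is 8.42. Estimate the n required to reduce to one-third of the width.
n ≈ 648

CI width ∝ 1/√n
To reduce width by factor 3, need √n to grow by 3 → need 3² = 9 times as many samples.

Current: n = 72, width = 8.42
New: n = 648, width ≈ 2.74

Width reduced by factor of 8.42/2.74 = 3.07.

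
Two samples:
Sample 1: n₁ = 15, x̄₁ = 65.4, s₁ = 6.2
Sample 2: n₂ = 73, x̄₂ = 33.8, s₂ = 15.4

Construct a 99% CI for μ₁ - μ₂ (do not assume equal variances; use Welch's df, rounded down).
(25.16, 38.04)

Difference: x̄₁ - x̄₂ = 31.60
SE = √(s₁²/n₁ + s₂²/n₂) = √(6.2²/15 + 15.4²/73) = 2.4107
df = 54.85 → 54 (Welch–Satterthwaite, rounded down)
t* = 2.670

CI: 31.60 ± 2.670 · 2.4107 = 31.60 ± 6.44 = (25.16, 38.04)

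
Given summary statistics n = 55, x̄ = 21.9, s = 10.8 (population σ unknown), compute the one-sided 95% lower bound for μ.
μ ≥ 19.46

Lower bound (one-sided):
t* = 1.674 (one-sided for 95%)
Lower bound = x̄ - t* · s/√n = 21.9 - 1.674 · 10.8/√55 = 19.46

We are 95% confident that μ ≥ 19.46.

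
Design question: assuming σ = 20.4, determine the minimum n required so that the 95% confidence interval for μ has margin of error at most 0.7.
n ≥ 3263

For margin E ≤ 0.7:
n ≥ (z* · σ / E)²
n ≥ (1.960 · 20.4 / 0.7)²
n ≥ 3262.69

Minimum n = 3263 (rounding up)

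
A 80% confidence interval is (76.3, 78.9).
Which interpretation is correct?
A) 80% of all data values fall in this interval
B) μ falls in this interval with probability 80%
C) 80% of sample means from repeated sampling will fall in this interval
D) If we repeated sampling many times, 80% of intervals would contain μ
D

A) Wrong — a CI is about the parameter μ, not individual data values.
B) Wrong — μ is fixed; the randomness lives in the interval, not in μ.
C) Wrong — coverage applies to intervals containing μ, not to future x̄ values.
D) Correct — this is the frequentist long-run coverage interpretation.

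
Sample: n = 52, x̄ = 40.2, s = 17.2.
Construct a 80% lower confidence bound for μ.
μ ≥ 38.17

Lower bound (one-sided):
t* = 0.849 (one-sided for 80%)
Lower bound = x̄ - t* · s/√n = 40.2 - 0.849 · 17.2/√52 = 38.17

We are 80% confident that μ ≥ 38.17.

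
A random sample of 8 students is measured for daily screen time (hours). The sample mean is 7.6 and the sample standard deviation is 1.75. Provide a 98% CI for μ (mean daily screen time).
(5.75, 9.45)

t-interval (σ unknown):
df = n - 1 = 7
t* = 2.998 for 98% confidence

Margin of error = t* · s/√n = 2.998 · 1.75/√8 = 1.85

CI: (5.75, 9.45)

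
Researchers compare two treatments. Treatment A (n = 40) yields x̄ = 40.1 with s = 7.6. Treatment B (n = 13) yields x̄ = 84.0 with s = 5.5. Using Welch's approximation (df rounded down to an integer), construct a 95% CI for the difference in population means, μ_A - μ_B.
(-47.88, -39.92)

Difference: x̄₁ - x̄₂ = -43.90
SE = √(s₁²/n₁ + s₂²/n₂) = √(7.6²/40 + 5.5²/13) = 1.9419
df = 28.18 → 28 (Welch–Satterthwaite, rounded down)
t* = 2.048

CI: -43.90 ± 2.048 · 1.9419 = -43.90 ± 3.98 = (-47.88, -39.92)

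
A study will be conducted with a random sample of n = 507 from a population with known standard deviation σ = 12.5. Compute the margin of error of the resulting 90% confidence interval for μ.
Margin of error = 0.91

Margin of error = z* · σ/√n
= 1.645 · 12.5/√507
= 1.645 · 12.5/22.5167
= 0.91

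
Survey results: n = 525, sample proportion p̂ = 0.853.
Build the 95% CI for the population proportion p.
(0.823, 0.883)

Proportion CI:
SE = √(p̂(1-p̂)/n) = √(0.853 · 0.147 / 525) = 0.01545

z* = 1.960
Margin = z* · SE = 1.960 · 0.01545 = 0.0303

CI: 0.853 ± 0.0303 = (0.823, 0.883)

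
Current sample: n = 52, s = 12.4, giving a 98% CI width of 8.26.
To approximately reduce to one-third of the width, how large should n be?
n ≈ 468

CI width ∝ 1/√n
To reduce width by factor 3, need √n to grow by 3 → need 3² = 9 times as many samples.

Current: n = 52, width = 8.26
New: n = 468, width ≈ 2.68

Width reduced by factor of 8.26/2.68 = 3.08.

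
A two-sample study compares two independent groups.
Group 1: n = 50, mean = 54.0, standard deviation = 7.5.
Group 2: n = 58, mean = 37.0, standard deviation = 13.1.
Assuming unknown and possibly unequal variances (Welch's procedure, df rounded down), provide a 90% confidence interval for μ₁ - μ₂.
(13.64, 20.36)

Difference: x̄₁ - x̄₂ = 17.00
SE = √(s₁²/n₁ + s₂²/n₂) = √(7.5²/50 + 13.1²/58) = 2.0208
df = 92.95 → 92 (Welch–Satterthwaite, rounded down)
t* = 1.662

CI: 17.00 ± 1.662 · 2.0208 = 17.00 ± 3.36 = (13.64, 20.36)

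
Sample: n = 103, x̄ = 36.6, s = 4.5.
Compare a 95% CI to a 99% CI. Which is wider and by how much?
99% CI is wider by 0.57

df = 102
95% CI: t* = 1.983, (35.72, 37.48), width = 2 · t* · s/√n = 1.76
99% CI: t* = 2.625, (35.44, 37.76), width = 2 · t* · s/√n = 2.33

The 99% CI is wider by 2.33 - 1.76 = 0.57.
Higher confidence requires a wider interval.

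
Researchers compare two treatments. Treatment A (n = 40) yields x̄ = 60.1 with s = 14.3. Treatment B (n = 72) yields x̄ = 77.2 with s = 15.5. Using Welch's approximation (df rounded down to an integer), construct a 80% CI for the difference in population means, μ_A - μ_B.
(-20.85, -13.35)

Difference: x̄₁ - x̄₂ = -17.10
SE = √(s₁²/n₁ + s₂²/n₂) = √(14.3²/40 + 15.5²/72) = 2.9067
df = 86.32 → 86 (Welch–Satterthwaite, rounded down)
t* = 1.291

CI: -17.10 ± 1.291 · 2.9067 = -17.10 ± 3.75 = (-20.85, -13.35)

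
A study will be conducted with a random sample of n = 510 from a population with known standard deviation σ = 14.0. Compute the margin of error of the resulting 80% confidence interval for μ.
Margin of error = 0.79

Margin of error = z* · σ/√n
= 1.282 · 14.0/√510
= 1.282 · 14.0/22.5832
= 0.79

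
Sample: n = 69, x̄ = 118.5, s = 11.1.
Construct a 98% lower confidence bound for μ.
μ ≥ 115.70

Lower bound (one-sided):
t* = 2.094 (one-sided for 98%)
Lower bound = x̄ - t* · s/√n = 118.5 - 2.094 · 11.1/√69 = 115.70

We are 98% confident that μ ≥ 115.70.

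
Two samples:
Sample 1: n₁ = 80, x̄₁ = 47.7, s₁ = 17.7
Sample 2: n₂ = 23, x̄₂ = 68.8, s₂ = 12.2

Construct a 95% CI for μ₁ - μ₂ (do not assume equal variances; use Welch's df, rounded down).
(-27.57, -14.63)

Difference: x̄₁ - x̄₂ = -21.10
SE = √(s₁²/n₁ + s₂²/n₂) = √(17.7²/80 + 12.2²/23) = 3.2230
df = 51.44 → 51 (Welch–Satterthwaite, rounded down)
t* = 2.008

CI: -21.10 ± 2.008 · 3.2230 = -21.10 ± 6.47 = (-27.57, -14.63)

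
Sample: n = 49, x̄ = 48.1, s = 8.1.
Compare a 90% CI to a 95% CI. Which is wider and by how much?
95% CI is wider by 0.77

df = 48
90% CI: t* = 1.677, (46.16, 50.04), width = 2 · t* · s/√n = 3.88
95% CI: t* = 2.011, (45.77, 50.43), width = 2 · t* · s/√n = 4.65

The 95% CI is wider by 4.65 - 3.88 = 0.77.
Higher confidence requires a wider interval.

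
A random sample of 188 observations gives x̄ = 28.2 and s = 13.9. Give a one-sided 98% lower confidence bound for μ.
μ ≥ 26.10

Lower bound (one-sided):
t* = 2.068 (one-sided for 98%)
Lower bound = x̄ - t* · s/√n = 28.2 - 2.068 · 13.9/√188 = 26.10

We are 98% confident that μ ≥ 26.10.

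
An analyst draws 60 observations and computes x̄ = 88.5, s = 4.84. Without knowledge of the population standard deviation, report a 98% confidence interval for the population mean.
(87.01, 89.99)

t-interval (σ unknown):
df = n - 1 = 59
t* = 2.391 for 98% confidence

Margin of error = t* · s/√n = 2.391 · 4.84/√60 = 1.49

CI: (87.01, 89.99)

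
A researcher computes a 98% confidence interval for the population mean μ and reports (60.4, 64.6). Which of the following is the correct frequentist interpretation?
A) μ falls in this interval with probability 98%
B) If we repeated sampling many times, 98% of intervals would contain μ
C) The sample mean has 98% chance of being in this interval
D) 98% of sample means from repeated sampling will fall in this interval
B

A) Wrong — μ is fixed; the randomness lives in the interval, not in μ.
B) Correct — this is the frequentist long-run coverage interpretation.
C) Wrong — x̄ is observed and sits in the interval by construction.
D) Wrong — coverage applies to intervals containing μ, not to future x̄ values.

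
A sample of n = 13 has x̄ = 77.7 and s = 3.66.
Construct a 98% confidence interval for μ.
(74.98, 80.42)

t-interval (σ unknown):
df = n - 1 = 12
t* = 2.681 for 98% confidence

Margin of error = t* · s/√n = 2.681 · 3.66/√13 = 2.72

CI: (74.98, 80.42)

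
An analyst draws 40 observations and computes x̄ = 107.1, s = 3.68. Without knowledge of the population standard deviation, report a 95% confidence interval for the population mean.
(105.92, 108.28)

t-interval (σ unknown):
df = n - 1 = 39
t* = 2.023 for 95% confidence

Margin of error = t* · s/√n = 2.023 · 3.68/√40 = 1.18

CI: (105.92, 108.28)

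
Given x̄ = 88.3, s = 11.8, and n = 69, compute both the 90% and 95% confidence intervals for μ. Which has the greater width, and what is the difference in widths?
95% CI is wider by 0.93

df = 68
90% CI: t* = 1.668, (85.93, 90.67), width = 2 · t* · s/√n = 4.74
95% CI: t* = 1.995, (85.47, 91.13), width = 2 · t* · s/√n = 5.67

The 95% CI is wider by 5.67 - 4.74 = 0.93.
Higher confidence requires a wider interval.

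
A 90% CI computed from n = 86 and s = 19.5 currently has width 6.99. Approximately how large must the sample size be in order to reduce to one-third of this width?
n ≈ 774

CI width ∝ 1/√n
To reduce width by factor 3, need √n to grow by 3 → need 3² = 9 times as many samples.

Current: n = 86, width = 6.99
New: n = 774, width ≈ 2.31

Width reduced by factor of 6.99/2.31 = 3.03.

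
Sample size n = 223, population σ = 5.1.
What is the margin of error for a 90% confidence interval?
Margin of error = 0.56

Margin of error = z* · σ/√n
= 1.645 · 5.1/√223
= 1.645 · 5.1/14.9332
= 0.56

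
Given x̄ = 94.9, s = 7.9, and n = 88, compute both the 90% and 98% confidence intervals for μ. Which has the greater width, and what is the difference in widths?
98% CI is wider by 1.19

df = 87
90% CI: t* = 1.663, (93.50, 96.30), width = 2 · t* · s/√n = 2.80
98% CI: t* = 2.370, (92.90, 96.90), width = 2 · t* · s/√n = 3.99

The 98% CI is wider by 3.99 - 2.80 = 1.19.
Higher confidence requires a wider interval.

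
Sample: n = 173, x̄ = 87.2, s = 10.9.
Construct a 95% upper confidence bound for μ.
μ ≤ 88.57

Upper bound (one-sided):
t* = 1.654 (one-sided for 95%)
Upper bound = x̄ + t* · s/√n = 87.2 + 1.654 · 10.9/√173 = 88.57

We are 95% confident that μ ≤ 88.57.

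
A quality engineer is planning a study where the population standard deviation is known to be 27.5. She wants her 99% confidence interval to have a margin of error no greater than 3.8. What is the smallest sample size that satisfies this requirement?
n ≥ 348

For margin E ≤ 3.8:
n ≥ (z* · σ / E)²
n ≥ (2.576 · 27.5 / 3.8)²
n ≥ 347.53

Minimum n = 348 (rounding up)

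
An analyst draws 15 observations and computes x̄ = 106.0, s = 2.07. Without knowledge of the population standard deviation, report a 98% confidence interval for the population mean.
(104.60, 107.40)

t-interval (σ unknown):
df = n - 1 = 14
t* = 2.624 for 98% confidence

Margin of error = t* · s/√n = 2.624 · 2.07/√15 = 1.40

CI: (104.60, 107.40)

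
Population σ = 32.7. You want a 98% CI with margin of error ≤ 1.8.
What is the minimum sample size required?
n ≥ 1786

For margin E ≤ 1.8:
n ≥ (z* · σ / E)²
n ≥ (2.326 · 32.7 / 1.8)²
n ≥ 1785.54

Minimum n = 1786 (rounding up)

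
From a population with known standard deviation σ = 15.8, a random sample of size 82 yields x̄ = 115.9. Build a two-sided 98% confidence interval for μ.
(111.84, 119.96)

z-interval (σ known):
z* = 2.326 for 98% confidence

Margin of error = z* · σ/√n = 2.326 · 15.8/√82 = 4.06

CI: (115.9 - 4.06, 115.9 + 4.06) = (111.84, 119.96)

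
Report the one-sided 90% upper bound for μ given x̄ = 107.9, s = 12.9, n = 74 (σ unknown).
μ ≤ 109.84

Upper bound (one-sided):
t* = 1.293 (one-sided for 90%)
Upper bound = x̄ + t* · s/√n = 107.9 + 1.293 · 12.9/√74 = 109.84

We are 90% confident that μ ≤ 109.84.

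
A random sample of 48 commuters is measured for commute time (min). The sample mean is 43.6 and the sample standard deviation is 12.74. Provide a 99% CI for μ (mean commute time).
(38.66, 48.54)

t-interval (σ unknown):
df = n - 1 = 47
t* = 2.685 for 99% confidence

Margin of error = t* · s/√n = 2.685 · 12.74/√48 = 4.94

CI: (38.66, 48.54)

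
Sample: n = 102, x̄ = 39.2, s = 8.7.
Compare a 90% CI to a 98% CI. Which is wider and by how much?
98% CI is wider by 1.21

df = 101
90% CI: t* = 1.660, (37.77, 40.63), width = 2 · t* · s/√n = 2.86
98% CI: t* = 2.364, (37.16, 41.24), width = 2 · t* · s/√n = 4.07

The 98% CI is wider by 4.07 - 2.86 = 1.21.
Higher confidence requires a wider interval.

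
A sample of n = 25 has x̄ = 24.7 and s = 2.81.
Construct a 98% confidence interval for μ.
(23.30, 26.10)

t-interval (σ unknown):
df = n - 1 = 24
t* = 2.492 for 98% confidence

Margin of error = t* · s/√n = 2.492 · 2.81/√25 = 1.40

CI: (23.30, 26.10)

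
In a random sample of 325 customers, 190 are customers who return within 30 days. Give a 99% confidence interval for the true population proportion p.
(0.514, 0.655)

Proportion CI:
p̂ = 190/325 = 0.58462
SE = √(p̂(1-p̂)/n) = √(0.58462 · 0.41538 / 325) = 0.02733

z* = 2.576
Margin = z* · SE = 2.576 · 0.02733 = 0.0704

CI: 0.58462 ± 0.0704 = (0.514, 0.655)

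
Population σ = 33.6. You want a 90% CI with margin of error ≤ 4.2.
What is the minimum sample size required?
n ≥ 174

For margin E ≤ 4.2:
n ≥ (z* · σ / E)²
n ≥ (1.645 · 33.6 / 4.2)²
n ≥ 173.19

Minimum n = 174 (rounding up)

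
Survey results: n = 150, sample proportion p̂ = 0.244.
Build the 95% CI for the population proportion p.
(0.175, 0.313)

Proportion CI:
SE = √(p̂(1-p̂)/n) = √(0.244 · 0.756 / 150) = 0.03507

z* = 1.960
Margin = z* · SE = 1.960 · 0.03507 = 0.0687

CI: 0.244 ± 0.0687 = (0.175, 0.313)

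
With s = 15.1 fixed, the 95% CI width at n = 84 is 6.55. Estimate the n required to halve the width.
n ≈ 336

CI width ∝ 1/√n
To reduce width by factor 2, need √n to grow by 2 → need 2² = 4 times as many samples.

Current: n = 84, width = 6.55
New: n = 336, width ≈ 3.24

Width reduced by factor of 6.55/3.24 = 2.02.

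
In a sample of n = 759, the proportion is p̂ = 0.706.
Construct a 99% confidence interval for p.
(0.663, 0.749)

Proportion CI:
SE = √(p̂(1-p̂)/n) = √(0.706 · 0.294 / 759) = 0.01654

z* = 2.576
Margin = z* · SE = 2.576 · 0.01654 = 0.0426

CI: 0.706 ± 0.0426 = (0.663, 0.749)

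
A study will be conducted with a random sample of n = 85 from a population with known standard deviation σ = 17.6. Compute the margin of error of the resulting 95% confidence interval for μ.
Margin of error = 3.74

Margin of error = z* · σ/√n
= 1.960 · 17.6/√85
= 1.960 · 17.6/9.2195
= 3.74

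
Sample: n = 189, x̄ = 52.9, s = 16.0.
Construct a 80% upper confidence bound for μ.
μ ≤ 53.88

Upper bound (one-sided):
t* = 0.844 (one-sided for 80%)
Upper bound = x̄ + t* · s/√n = 52.9 + 0.844 · 16.0/√189 = 53.88

We are 80% confident that μ ≤ 53.88.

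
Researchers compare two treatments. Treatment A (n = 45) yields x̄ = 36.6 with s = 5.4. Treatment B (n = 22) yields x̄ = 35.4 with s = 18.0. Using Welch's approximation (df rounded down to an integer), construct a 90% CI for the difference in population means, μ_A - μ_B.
(-5.53, 7.93)

Difference: x̄₁ - x̄₂ = 1.20
SE = √(s₁²/n₁ + s₂²/n₂) = √(5.4²/45 + 18.0²/22) = 3.9211
df = 22.87 → 22 (Welch–Satterthwaite, rounded down)
t* = 1.717

CI: 1.20 ± 1.717 · 3.9211 = 1.20 ± 6.73 = (-5.53, 7.93)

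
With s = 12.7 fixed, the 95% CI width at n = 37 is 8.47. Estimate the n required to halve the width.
n ≈ 148

CI width ∝ 1/√n
To reduce width by factor 2, need √n to grow by 2 → need 2² = 4 times as many samples.

Current: n = 37, width = 8.47
New: n = 148, width ≈ 4.13

Width reduced by factor of 8.47/4.13 = 2.05.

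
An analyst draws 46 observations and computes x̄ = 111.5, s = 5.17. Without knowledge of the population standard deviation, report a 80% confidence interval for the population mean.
(110.51, 112.49)

t-interval (σ unknown):
df = n - 1 = 45
t* = 1.301 for 80% confidence

Margin of error = t* · s/√n = 1.301 · 5.17/√46 = 0.99

CI: (110.51, 112.49)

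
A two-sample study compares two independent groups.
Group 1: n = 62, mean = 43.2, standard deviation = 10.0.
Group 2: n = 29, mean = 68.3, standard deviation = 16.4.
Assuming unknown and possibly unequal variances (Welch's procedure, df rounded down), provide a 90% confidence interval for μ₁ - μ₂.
(-30.66, -19.54)

Difference: x̄₁ - x̄₂ = -25.10
SE = √(s₁²/n₁ + s₂²/n₂) = √(10.0²/62 + 16.4²/29) = 3.2996
df = 38.06 → 38 (Welch–Satterthwaite, rounded down)
t* = 1.686

CI: -25.10 ± 1.686 · 3.2996 = -25.10 ± 5.56 = (-30.66, -19.54)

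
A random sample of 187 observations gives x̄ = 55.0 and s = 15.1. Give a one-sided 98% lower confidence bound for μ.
μ ≥ 52.72

Lower bound (one-sided):
t* = 2.068 (one-sided for 98%)
Lower bound = x̄ - t* · s/√n = 55.0 - 2.068 · 15.1/√187 = 52.72

We are 98% confident that μ ≥ 52.72.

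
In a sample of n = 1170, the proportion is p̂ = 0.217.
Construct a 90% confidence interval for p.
(0.197, 0.237)

Proportion CI:
SE = √(p̂(1-p̂)/n) = √(0.217 · 0.783 / 1170) = 0.01205

z* = 1.645
Margin = z* · SE = 1.645 · 0.01205 = 0.0198

CI: 0.217 ± 0.0198 = (0.197, 0.237)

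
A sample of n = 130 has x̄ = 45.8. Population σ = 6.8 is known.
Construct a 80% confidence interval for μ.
(45.04, 46.56)

z-interval (σ known):
z* = 1.282 for 80% confidence

Margin of error = z* · σ/√n = 1.282 · 6.8/√130 = 0.76

CI: (45.8 - 0.76, 45.8 + 0.76) = (45.04, 46.56)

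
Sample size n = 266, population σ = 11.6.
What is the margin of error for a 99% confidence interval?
Margin of error = 1.83

Margin of error = z* · σ/√n
= 2.576 · 11.6/√266
= 2.576 · 11.6/16.3095
= 1.83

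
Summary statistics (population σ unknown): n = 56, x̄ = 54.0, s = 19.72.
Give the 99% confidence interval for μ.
(46.97, 61.03)

t-interval (σ unknown):
df = n - 1 = 55
t* = 2.668 for 99% confidence

Margin of error = t* · s/√n = 2.668 · 19.72/√56 = 7.03

CI: (46.97, 61.03)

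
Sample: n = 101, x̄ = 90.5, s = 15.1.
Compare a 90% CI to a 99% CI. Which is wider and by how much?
99% CI is wider by 2.90

df = 100
90% CI: t* = 1.660, (88.01, 92.99), width = 2 · t* · s/√n = 4.99
99% CI: t* = 2.626, (86.55, 94.45), width = 2 · t* · s/√n = 7.89

The 99% CI is wider by 7.89 - 4.99 = 2.90.
Higher confidence requires a wider interval.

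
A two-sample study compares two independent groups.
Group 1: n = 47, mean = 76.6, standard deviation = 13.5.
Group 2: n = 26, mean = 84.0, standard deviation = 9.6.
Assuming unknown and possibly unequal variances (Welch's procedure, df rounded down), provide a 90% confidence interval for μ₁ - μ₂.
(-11.94, -2.86)

Difference: x̄₁ - x̄₂ = -7.40
SE = √(s₁²/n₁ + s₂²/n₂) = √(13.5²/47 + 9.6²/26) = 2.7244
df = 66.42 → 66 (Welch–Satterthwaite, rounded down)
t* = 1.668

CI: -7.40 ± 1.668 · 2.7244 = -7.40 ± 4.54 = (-11.94, -2.86)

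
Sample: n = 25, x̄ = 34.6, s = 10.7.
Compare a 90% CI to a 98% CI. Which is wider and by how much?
98% CI is wider by 3.35

df = 24
90% CI: t* = 1.711, (30.94, 38.26), width = 2 · t* · s/√n = 7.32
98% CI: t* = 2.492, (29.27, 39.93), width = 2 · t* · s/√n = 10.67

The 98% CI is wider by 10.67 - 7.32 = 3.35.
Higher confidence requires a wider interval.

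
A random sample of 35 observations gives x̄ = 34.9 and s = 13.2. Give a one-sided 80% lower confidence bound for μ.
μ ≥ 33.00

Lower bound (one-sided):
t* = 0.852 (one-sided for 80%)
Lower bound = x̄ - t* · s/√n = 34.9 - 0.852 · 13.2/√35 = 33.00

We are 80% confident that μ ≥ 33.00.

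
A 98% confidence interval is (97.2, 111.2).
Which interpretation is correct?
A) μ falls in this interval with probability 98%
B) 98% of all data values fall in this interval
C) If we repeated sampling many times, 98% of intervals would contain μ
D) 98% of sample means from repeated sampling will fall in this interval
C

A) Wrong — μ is fixed; the randomness lives in the interval, not in μ.
B) Wrong — a CI is about the parameter μ, not individual data values.
C) Correct — this is the frequentist long-run coverage interpretation.
D) Wrong — coverage applies to intervals containing μ, not to future x̄ values.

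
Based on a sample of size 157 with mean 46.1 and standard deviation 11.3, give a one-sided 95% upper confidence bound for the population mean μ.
μ ≤ 47.59

Upper bound (one-sided):
t* = 1.655 (one-sided for 95%)
Upper bound = x̄ + t* · s/√n = 46.1 + 1.655 · 11.3/√157 = 47.59

We are 95% confident that μ ≤ 47.59.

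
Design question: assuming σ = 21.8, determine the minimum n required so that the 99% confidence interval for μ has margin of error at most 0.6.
n ≥ 8760

For margin E ≤ 0.6:
n ≥ (z* · σ / E)²
n ≥ (2.576 · 21.8 / 0.6)²
n ≥ 8759.96

Minimum n = 8760 (rounding up)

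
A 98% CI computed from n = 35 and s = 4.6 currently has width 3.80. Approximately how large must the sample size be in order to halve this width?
n ≈ 140

CI width ∝ 1/√n
To reduce width by factor 2, need √n to grow by 2 → need 2² = 4 times as many samples.

Current: n = 35, width = 3.80
New: n = 140, width ≈ 1.83

Width reduced by factor of 3.80/1.83 = 2.08.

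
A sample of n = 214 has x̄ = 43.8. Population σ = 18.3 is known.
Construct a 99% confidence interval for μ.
(40.58, 47.02)

z-interval (σ known):
z* = 2.576 for 99% confidence

Margin of error = z* · σ/√n = 2.576 · 18.3/√214 = 3.22

CI: (43.8 - 3.22, 43.8 + 3.22) = (40.58, 47.02)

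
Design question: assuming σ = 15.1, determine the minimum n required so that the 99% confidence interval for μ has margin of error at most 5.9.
n ≥ 44

For margin E ≤ 5.9:
n ≥ (z* · σ / E)²
n ≥ (2.576 · 15.1 / 5.9)²
n ≥ 43.47

Minimum n = 44 (rounding up)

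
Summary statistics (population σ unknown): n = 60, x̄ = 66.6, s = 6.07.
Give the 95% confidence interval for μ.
(65.03, 68.17)

t-interval (σ unknown):
df = n - 1 = 59
t* = 2.001 for 95% confidence

Margin of error = t* · s/√n = 2.001 · 6.07/√60 = 1.57

CI: (65.03, 68.17)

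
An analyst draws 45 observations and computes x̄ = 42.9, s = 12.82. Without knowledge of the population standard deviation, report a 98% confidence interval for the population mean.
(38.29, 47.51)

t-interval (σ unknown):
df = n - 1 = 44
t* = 2.414 for 98% confidence

Margin of error = t* · s/√n = 2.414 · 12.82/√45 = 4.61

CI: (38.29, 47.51)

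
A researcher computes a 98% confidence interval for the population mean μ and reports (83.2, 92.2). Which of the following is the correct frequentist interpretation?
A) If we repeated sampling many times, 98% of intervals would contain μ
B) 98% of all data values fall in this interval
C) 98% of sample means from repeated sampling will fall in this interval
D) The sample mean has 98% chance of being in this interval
A

A) Correct — this is the frequentist long-run coverage interpretation.
B) Wrong — a CI is about the parameter μ, not individual data values.
C) Wrong — coverage applies to intervals containing μ, not to future x̄ values.
D) Wrong — x̄ is observed and sits in the interval by construction.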